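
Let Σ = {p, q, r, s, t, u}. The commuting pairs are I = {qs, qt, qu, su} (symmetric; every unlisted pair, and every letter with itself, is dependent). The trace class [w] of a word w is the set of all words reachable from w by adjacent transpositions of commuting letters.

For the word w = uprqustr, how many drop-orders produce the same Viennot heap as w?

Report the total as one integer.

0(u) covers ∅
1(p) covers 0:u
2(r) covers 1:p
3(q) covers 2:r
4(u) covers 2:r
5(s) covers 2:r
6(t) covers 4:u, 5:s
7(r) covers 3:q, 6:t
floor of heap: 0:u
completions by unplaced set U, small U first (add the entries for U minus each lowest piece of U):
  |U|=1: {7}:1
  |U|=2: {3,7}:1  {6,7}:1
  |U|=3: {3,6,7}:2  {4,6,7}:1  {5,6,7}:1
  |U|=4: {3,4,6,7}:3  {3,5,6,7}:3  {4,5,6,7}:2
  |U|=5: {3,4,5,6,7}:8
  |U|=6: {2,3,4,5,6,7}:8
  start at 0(u): 8

8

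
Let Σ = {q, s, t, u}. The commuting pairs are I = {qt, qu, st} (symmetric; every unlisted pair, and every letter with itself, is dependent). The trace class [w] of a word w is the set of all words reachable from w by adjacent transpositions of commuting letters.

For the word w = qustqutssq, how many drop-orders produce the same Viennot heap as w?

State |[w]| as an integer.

drop 0:q onto floor
drop 1:u onto floor
drop 2:s onto {0:q, 1:u}
drop 3:t onto {1:u}
drop 4:q onto {2:s}
drop 5:u onto {2:s, 3:t}
drop 6:t onto {5:u}
drop 7:s onto {4:q, 5:u}
drop 8:s onto {7:s}
drop 9:q onto {8:s}
ground layer = {0:q, 1:u}
drop-orders for the pieces not yet dropped (sum over which currently-grounded one goes next):
  1 to go: {6} 1  {9} 1
  2 to go: {6,9} 2  {8,9} 1
  3 to go: {6,8,9} 3  {7,8,9} 1
  4 to go: {4,7,8,9} 1  {6,7,8,9} 4
  5 to go: {4,6,7,8,9} 5  {5,6,7,8,9} 4
  6 to go: {3,5,6,7,8,9} 4  {4,5,6,7,8,9} 9
  7 to go: {2,4,5,6,7,8,9} 9  {3,4,5,6,7,8,9} 13
  8 to go: {0,2,4,5,6,7,8,9} 9  {2,3,4,5,6,7,8,9} 22
  if 0:q drops first: 22 orders
  if 1:u drops first: 31 orders
heap linearizations: 53

53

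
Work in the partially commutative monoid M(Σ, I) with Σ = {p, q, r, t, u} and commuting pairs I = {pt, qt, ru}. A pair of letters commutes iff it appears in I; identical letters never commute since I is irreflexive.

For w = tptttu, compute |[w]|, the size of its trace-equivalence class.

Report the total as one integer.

5

piece 0:t — minimal
piece 1:p — minimal
piece 2:t rests on {0:t}
piece 3:t rests on {2:t}
piece 4:t rests on {3:t}
piece 5:u rests on {1:p, 4:t}
minimal pieces: {0:t, 1:p}
ways to finish when only these pieces remain (= sum over removing one remaining piece with nothing left below it):
  1 left: {5}→1
  2 left: {1,5}→1  {4,5}→1
  3 left: {1,4,5}→2  {3,4,5}→1
  4 left: {1,3,4,5}→3  {2,3,4,5}→1
  placing 0:t first → 4 extensions
  placing 1:p first → 1 extensions
total linear extensions = 5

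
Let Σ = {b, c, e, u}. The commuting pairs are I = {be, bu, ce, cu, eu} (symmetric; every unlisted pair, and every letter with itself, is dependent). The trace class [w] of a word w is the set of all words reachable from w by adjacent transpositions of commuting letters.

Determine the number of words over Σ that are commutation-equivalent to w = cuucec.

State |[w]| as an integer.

#0=c has no predecessor
#1=u has no predecessor
#2=u depends on [1:u]
#3=c depends on [0:c]
#4=e has no predecessor
#5=c depends on [3:c]
sources: [0:c, 1:u, 4:e]
N(rest) = Σ N(rest − s) over sources s of rest; N(one piece) = 1:
  size 1 → [2]=1  [4]=1  [5]=1
  size 2 → [1,2]=1  [2,4]=2  [2,5]=2  [3,5]=1  [4,5]=2
  size 3 → [0,3,5]=1  [1,2,4]=3  [1,2,5]=3  [2,3,5]=3  [2,4,5]=6  [3,4,5]=3
  size 4 → [0,2,3,5]=4  [0,3,4,5]=4  [1,2,3,5]=6  [1,2,4,5]=12  [2,3,4,5]=12
  first=0(c) contributes 30
  first=1(u) contributes 20
  first=4(e) contributes 10
|[w]| = 60

60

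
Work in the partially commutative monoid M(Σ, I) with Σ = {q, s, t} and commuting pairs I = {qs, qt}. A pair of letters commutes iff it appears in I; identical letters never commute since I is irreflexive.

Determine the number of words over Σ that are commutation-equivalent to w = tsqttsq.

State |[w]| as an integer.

#0=t has no predecessor
#1=s depends on [0:t]
#2=q has no predecessor
#3=t depends on [1:s]
#4=t depends on [3:t]
#5=s depends on [4:t]
#6=q depends on [2:q]
sources: [0:t, 2:q]
N(rest) = Σ N(rest − s) over sources s of rest; N(one piece) = 1:
  size 1 → [5]=1  [6]=1
  size 2 → [2,6]=1  [4,5]=1  [5,6]=2
  size 3 → [2,5,6]=3  [3,4,5]=1  [4,5,6]=3
  size 4 → [1,3,4,5]=1  [2,4,5,6]=6  [3,4,5,6]=4
  size 5 → [0,1,3,4,5]=1  [1,3,4,5,6]=5  [2,3,4,5,6]=10
  first=0(t) contributes 15
  first=2(q) contributes 6
|[w]| = 21

21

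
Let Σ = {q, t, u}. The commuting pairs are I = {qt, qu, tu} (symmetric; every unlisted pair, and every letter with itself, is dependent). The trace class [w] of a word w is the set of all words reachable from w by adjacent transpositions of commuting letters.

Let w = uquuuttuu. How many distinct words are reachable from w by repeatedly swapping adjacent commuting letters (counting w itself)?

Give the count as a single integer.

252

#0=u has no predecessor
#1=q has no predecessor
#2=u depends on [0:u]
#3=u depends on [2:u]
#4=u depends on [3:u]
#5=t has no predecessor
#6=t depends on [5:t]
#7=u depends on [4:u]
#8=u depends on [7:u]
sources: [0:u, 1:q, 5:t]
N(rest) = Σ N(rest − s) over sources s of rest; N(one piece) = 1:
  size 1 → [1]=1  [6]=1  [8]=1
  size 2 → [1,6]=2  [1,8]=2  [5,6]=1  [6,8]=2  [7,8]=1
  size 3 → [1,5,6]=3  [1,6,8]=6  [1,7,8]=3  [4,7,8]=1  [5,6,8]=3  [6,7,8]=3
  size 4 → [1,4,7,8]=4  [1,5,6,8]=12  [1,6,7,8]=12  [3,4,7,8]=1  [4,6,7,8]=4  [5,6,7,8]=6
  size 5 → [1,3,4,7,8]=5  [1,4,6,7,8]=20  [1,5,6,7,8]=30  [2,3,4,7,8]=1  [3,4,6,7,8]=5  [4,5,6,7,8]=10
  size 6 → [0,2,3,4,7,8]=1  [1,2,3,4,7,8]=6  [1,3,4,6,7,8]=30  [1,4,5,6,7,8]=60  [2,3,4,6,7,8]=6  [3,4,5,6,7,8]=15
  size 7 → [0,1,2,3,4,7,8]=7  [0,2,3,4,6,7,8]=7  [1,2,3,4,6,7,8]=42  [1,3,4,5,6,7,8]=105  [2,3,4,5,6,7,8]=21
  first=0(u) contributes 168
  first=1(q) contributes 28
  first=5(t) contributes 56
|[w]| = 252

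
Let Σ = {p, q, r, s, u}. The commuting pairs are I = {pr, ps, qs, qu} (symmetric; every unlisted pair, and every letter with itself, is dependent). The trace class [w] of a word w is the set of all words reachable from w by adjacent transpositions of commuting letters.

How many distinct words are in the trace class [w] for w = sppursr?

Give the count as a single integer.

drop 0:s onto floor
drop 1:p onto floor
drop 2:p onto {1:p}
drop 3:u onto {0:s, 2:p}
drop 4:r onto {3:u}
drop 5:s onto {4:r}
drop 6:r onto {5:s}
ground layer = {0:s, 1:p}
drop-orders for the pieces not yet dropped (sum over which currently-grounded one goes next):
  1 to go: {6} 1
  2 to go: {5,6} 1
  3 to go: {4,5,6} 1
  4 to go: {3,4,5,6} 1
  5 to go: {0,3,4,5,6} 1  {2,3,4,5,6} 1
  if 0:s drops first: 1 orders
  if 1:p drops first: 2 orders
heap linearizations: 3

3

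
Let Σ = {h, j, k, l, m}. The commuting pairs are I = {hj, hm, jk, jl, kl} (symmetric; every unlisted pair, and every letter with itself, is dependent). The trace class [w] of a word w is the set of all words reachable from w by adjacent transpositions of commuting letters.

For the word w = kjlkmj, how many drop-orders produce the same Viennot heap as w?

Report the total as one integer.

12

drop 0:k onto floor
drop 1:j onto floor
drop 2:l onto floor
drop 3:k onto {0:k}
drop 4:m onto {1:j, 2:l, 3:k}
drop 5:j onto {4:m}
ground layer = {0:k, 1:j, 2:l}
drop-orders for the pieces not yet dropped (sum over which currently-grounded one goes next):
  1 to go: {5} 1
  2 to go: {4,5} 1
  3 to go: {1,4,5} 1  {2,4,5} 1  {3,4,5} 1
  4 to go: {0,3,4,5} 1  {1,2,4,5} 2  {1,3,4,5} 2  {2,3,4,5} 2
  if 0:k drops first: 6 orders
  if 1:j drops first: 3 orders
  if 2:l drops first: 3 orders
heap linearizations: 12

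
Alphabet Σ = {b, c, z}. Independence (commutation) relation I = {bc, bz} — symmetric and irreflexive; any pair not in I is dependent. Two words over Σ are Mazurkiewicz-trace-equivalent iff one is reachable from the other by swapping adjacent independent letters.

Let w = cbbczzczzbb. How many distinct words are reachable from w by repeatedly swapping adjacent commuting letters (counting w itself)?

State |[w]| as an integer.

piece 0:c — minimal
piece 1:b — minimal
piece 2:b rests on {1:b}
piece 3:c rests on {0:c}
piece 4:z rests on {3:c}
piece 5:z rests on {4:z}
piece 6:c rests on {5:z}
piece 7:z rests on {6:c}
piece 8:z rests on {7:z}
piece 9:b rests on {2:b}
piece 10:b rests on {9:b}
minimal pieces: {0:c, 1:b}
ways to finish when only these pieces remain (= sum over removing one remaining piece with nothing left below it):
  1 left: {8}→1  {10}→1
  2 left: {7,8}→1  {8,10}→2  {9,10}→1
  3 left: {2,9,10}→1  {6,7,8}→1  {7,8,10}→3  {8,9,10}→3
  4 left: {1,2,9,10}→1  {2,8,9,10}→4  {5,6,7,8}→1  {6,7,8,10}→4  {7,8,9,10}→6
  5 left: {1,2,8,9,10}→5  {2,7,8,9,10}→10  {4,5,6,7,8}→1  {5,6,7,8,10}→5  {6,7,8,9,10}→10
  6 left: {1,2,7,8,9,10}→15  {2,6,7,8,9,10}→20  {3,4,5,6,7,8}→1  {4,5,6,7,8,10}→6  {5,6,7,8,9,10}→15
  7 left: {0,3,4,5,6,7,8}→1  {1,2,6,7,8,9,10}→35  {2,5,6,7,8,9,10}→35  {3,4,5,6,7,8,10}→7  {4,5,6,7,8,9,10}→21
  8 left: {0,3,4,5,6,7,8,10}→8  {1,2,5,6,7,8,9,10}→70  {2,4,5,6,7,8,9,10}→56  {3,4,5,6,7,8,9,10}→28
  9 left: {0,3,4,5,6,7,8,9,10}→36  {1,2,4,5,6,7,8,9,10}→126  {2,3,4,5,6,7,8,9,10}→84
  placing 0:c first → 210 extensions
  placing 1:b first → 120 extensions
total linear extensions = 330

330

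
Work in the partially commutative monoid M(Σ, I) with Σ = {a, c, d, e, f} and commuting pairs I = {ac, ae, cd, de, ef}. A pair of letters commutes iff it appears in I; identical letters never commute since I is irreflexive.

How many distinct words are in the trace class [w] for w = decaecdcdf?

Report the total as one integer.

piece 0:d — minimal
piece 1:e — minimal
piece 2:c rests on {1:e}
piece 3:a rests on {0:d}
piece 4:e rests on {2:c}
piece 5:c rests on {4:e}
piece 6:d rests on {3:a}
piece 7:c rests on {5:c}
piece 8:d rests on {6:d}
piece 9:f rests on {7:c, 8:d}
minimal pieces: {0:d, 1:e}
ways to finish when only these pieces remain (= sum over removing one remaining piece with nothing left below it):
  1 left: {9}→1
  2 left: {7,9}→1  {8,9}→1
  3 left: {5,7,9}→1  {6,8,9}→1  {7,8,9}→2
  4 left: {3,6,8,9}→1  {4,5,7,9}→1  {5,7,8,9}→3  {6,7,8,9}→3
  5 left: {0,3,6,8,9}→1  {2,4,5,7,9}→1  {3,6,7,8,9}→4  {4,5,7,8,9}→4  {5,6,7,8,9}→6
  6 left: {0,3,6,7,8,9}→5  {1,2,4,5,7,9}→1  {2,4,5,7,8,9}→5  {3,5,6,7,8,9}→10  {4,5,6,7,8,9}→10
  7 left: {0,3,5,6,7,8,9}→15  {1,2,4,5,7,8,9}→6  {2,4,5,6,7,8,9}→15  {3,4,5,6,7,8,9}→20
  8 left: {0,3,4,5,6,7,8,9}→35  {1,2,4,5,6,7,8,9}→21  {2,3,4,5,6,7,8,9}→35
  placing 0:d first → 56 extensions
  placing 1:e first → 70 extensions
total linear extensions = 126

126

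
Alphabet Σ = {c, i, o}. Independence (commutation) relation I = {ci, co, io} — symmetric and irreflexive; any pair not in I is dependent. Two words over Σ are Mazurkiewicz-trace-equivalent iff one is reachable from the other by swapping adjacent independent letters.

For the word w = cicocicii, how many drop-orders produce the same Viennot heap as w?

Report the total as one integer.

0(c) covers ∅
1(i) covers ∅
2(c) covers 0:c
3(o) covers ∅
4(c) covers 2:c
5(i) covers 1:i
6(c) covers 4:c
7(i) covers 5:i
8(i) covers 7:i
floor of heap: 0:c, 1:i, 3:o
completions by unplaced set U, small U first (add the entries for U minus each lowest piece of U):
  |U|=1: {3}:1  {6}:1  {8}:1
  |U|=2: {3,6}:2  {3,8}:2  {4,6}:1  {6,8}:2  {7,8}:1
  |U|=3: {2,4,6}:1  {3,4,6}:3  {3,6,8}:6  {3,7,8}:3  {4,6,8}:3  {5,7,8}:1  {6,7,8}:3
  |U|=4: {0,2,4,6}:1  {1,5,7,8}:1  {2,3,4,6}:4  {2,4,6,8}:4  {3,4,6,8}:12  {3,5,7,8}:4  {3,6,7,8}:12  {4,6,7,8}:6  {5,6,7,8}:4
  |U|=5: {0,2,3,4,6}:5  {0,2,4,6,8}:5  {1,3,5,7,8}:5  {1,5,6,7,8}:5  {2,3,4,6,8}:20  {2,4,6,7,8}:10  {3,4,6,7,8}:30  {3,5,6,7,8}:20  {4,5,6,7,8}:10
  |U|=6: {0,2,3,4,6,8}:30  {0,2,4,6,7,8}:15  {1,3,5,6,7,8}:30  {1,4,5,6,7,8}:15  {2,3,4,6,7,8}:60  {2,4,5,6,7,8}:20  {3,4,5,6,7,8}:60
  |U|=7: {0,2,3,4,6,7,8}:105  {0,2,4,5,6,7,8}:35  {1,2,4,5,6,7,8}:35  {1,3,4,5,6,7,8}:105  {2,3,4,5,6,7,8}:140
  start at 0(c): 280
  start at 1(i): 280
  start at 3(o): 70
sum over floor = 630

630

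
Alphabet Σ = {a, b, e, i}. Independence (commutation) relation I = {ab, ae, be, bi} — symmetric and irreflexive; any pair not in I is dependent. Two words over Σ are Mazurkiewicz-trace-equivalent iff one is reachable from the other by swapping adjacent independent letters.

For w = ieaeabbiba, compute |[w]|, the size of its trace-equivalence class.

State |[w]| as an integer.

720

piece 0:i — minimal
piece 1:e rests on {0:i}
piece 2:a rests on {0:i}
piece 3:e rests on {1:e}
piece 4:a rests on {2:a}
piece 5:b — minimal
piece 6:b rests on {5:b}
piece 7:i rests on {3:e, 4:a}
piece 8:b rests on {6:b}
piece 9:a rests on {7:i}
minimal pieces: {0:i, 5:b}
ways to finish when only these pieces remain (= sum over removing one remaining piece with nothing left below it):
  1 left: {8}→1  {9}→1
  2 left: {6,8}→1  {7,9}→1  {8,9}→2
  3 left: {3,7,9}→1  {4,7,9}→1  {5,6,8}→1  {6,8,9}→3  {7,8,9}→3
  4 left: {1,3,7,9}→1  {2,4,7,9}→1  {3,4,7,9}→2  {3,7,8,9}→4  {4,7,8,9}→4  {5,6,8,9}→4  {6,7,8,9}→6
  5 left: {1,3,4,7,9}→3  {1,3,7,8,9}→5  {2,3,4,7,9}→3  {2,4,7,8,9}→5  {3,4,7,8,9}→10  {3,6,7,8,9}→10  {4,6,7,8,9}→10  {5,6,7,8,9}→10
  6 left: {1,2,3,4,7,9}→6  {1,3,4,7,8,9}→18  {1,3,6,7,8,9}→15  {2,3,4,7,8,9}→18  {2,4,6,7,8,9}→15  {3,4,6,7,8,9}→30  {3,5,6,7,8,9}→20  {4,5,6,7,8,9}→20
  7 left: {0,1,2,3,4,7,9}→6  {1,2,3,4,7,8,9}→42  {1,3,4,6,7,8,9}→63  {1,3,5,6,7,8,9}→35  {2,3,4,6,7,8,9}→63  {2,4,5,6,7,8,9}→35  {3,4,5,6,7,8,9}→70
  8 left: {0,1,2,3,4,7,8,9}→48  {1,2,3,4,6,7,8,9}→168  {1,3,4,5,6,7,8,9}→168  {2,3,4,5,6,7,8,9}→168
  placing 0:i first → 504 extensions
  placing 5:b first → 216 extensions
total linear extensions = 720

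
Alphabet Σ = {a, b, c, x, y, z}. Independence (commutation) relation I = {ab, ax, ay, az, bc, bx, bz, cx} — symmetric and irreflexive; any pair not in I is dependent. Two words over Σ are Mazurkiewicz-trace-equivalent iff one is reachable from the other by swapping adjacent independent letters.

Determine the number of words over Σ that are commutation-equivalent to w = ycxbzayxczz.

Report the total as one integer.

74

piece 0:y — minimal
piece 1:c rests on {0:y}
piece 2:x rests on {0:y}
piece 3:b rests on {0:y}
piece 4:z rests on {1:c, 2:x}
piece 5:a rests on {1:c}
piece 6:y rests on {3:b, 4:z}
piece 7:x rests on {6:y}
piece 8:c rests on {5:a, 6:y}
piece 9:z rests on {7:x, 8:c}
piece 10:z rests on {9:z}
minimal pieces: {0:y}
ways to finish when only these pieces remain (= sum over removing one remaining piece with nothing left below it):
  1 left: {10}→1
  2 left: {9,10}→1
  3 left: {7,9,10}→1  {8,9,10}→1
  4 left: {5,8,9,10}→1  {7,8,9,10}→2
  5 left: {5,7,8,9,10}→3  {6,7,8,9,10}→2
  6 left: {3,6,7,8,9,10}→2  {4,6,7,8,9,10}→2  {5,6,7,8,9,10}→5
  7 left: {2,4,6,7,8,9,10}→2  {3,4,6,7,8,9,10}→4  {3,5,6,7,8,9,10}→7  {4,5,6,7,8,9,10}→7
  8 left: {1,4,5,6,7,8,9,10}→7  {2,3,4,6,7,8,9,10}→6  {2,4,5,6,7,8,9,10}→9  {3,4,5,6,7,8,9,10}→18
  9 left: {1,2,4,5,6,7,8,9,10}→16  {1,3,4,5,6,7,8,9,10}→25  {2,3,4,5,6,7,8,9,10}→33
  placing 0:y first → 74 extensions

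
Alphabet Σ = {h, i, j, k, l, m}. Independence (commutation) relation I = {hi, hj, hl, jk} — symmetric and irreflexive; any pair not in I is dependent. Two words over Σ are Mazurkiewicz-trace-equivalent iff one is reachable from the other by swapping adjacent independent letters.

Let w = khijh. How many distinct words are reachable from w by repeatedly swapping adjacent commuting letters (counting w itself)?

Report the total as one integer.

0(k) covers ∅
1(h) covers 0:k
2(i) covers 0:k
3(j) covers 2:i
4(h) covers 1:h
floor of heap: 0:k
completions by unplaced set U, small U first (add the entries for U minus each lowest piece of U):
  |U|=1: {3}:1  {4}:1
  |U|=2: {1,4}:1  {2,3}:1  {3,4}:2
  |U|=3: {1,3,4}:3  {2,3,4}:3
  start at 0(k): 6

6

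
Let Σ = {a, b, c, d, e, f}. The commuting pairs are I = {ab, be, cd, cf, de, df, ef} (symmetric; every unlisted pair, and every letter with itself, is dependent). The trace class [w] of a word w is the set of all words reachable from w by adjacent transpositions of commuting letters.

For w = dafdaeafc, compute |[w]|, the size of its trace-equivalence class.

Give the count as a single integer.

#0=d has no predecessor
#1=a depends on [0:d]
#2=f depends on [1:a]
#3=d depends on [1:a]
#4=a depends on [2:f, 3:d]
#5=e depends on [4:a]
#6=a depends on [5:e]
#7=f depends on [6:a]
#8=c depends on [6:a]
sources: [0:d]
N(rest) = Σ N(rest − s) over sources s of rest; N(one piece) = 1:
  size 1 → [7]=1  [8]=1
  size 2 → [7,8]=2
  size 3 → [6,7,8]=2
  size 4 → [5,6,7,8]=2
  size 5 → [4,5,6,7,8]=2
  size 6 → [2,4,5,6,7,8]=2  [3,4,5,6,7,8]=2
  size 7 → [2,3,4,5,6,7,8]=4
  first=0(d) contributes 4

4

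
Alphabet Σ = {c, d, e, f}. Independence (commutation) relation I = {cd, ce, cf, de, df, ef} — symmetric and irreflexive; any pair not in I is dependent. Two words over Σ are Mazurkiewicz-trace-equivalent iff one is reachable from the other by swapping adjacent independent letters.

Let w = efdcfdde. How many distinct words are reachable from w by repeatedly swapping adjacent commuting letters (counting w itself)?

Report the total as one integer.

0(e) covers ∅
1(f) covers ∅
2(d) covers ∅
3(c) covers ∅
4(f) covers 1:f
5(d) covers 2:d
6(d) covers 5:d
7(e) covers 0:e
floor of heap: 0:e, 1:f, 2:d, 3:c
completions by unplaced set U, small U first (add the entries for U minus each lowest piece of U):
  |U|=1: {3}:1  {4}:1  {6}:1  {7}:1
  |U|=2: {0,7}:1  {1,4}:1  {3,4}:2  {3,6}:2  {3,7}:2  {4,6}:2  {4,7}:2  {5,6}:1  {6,7}:2
  |U|=3: {0,3,7}:3  {0,4,7}:3  {0,6,7}:3  {1,3,4}:3  {1,4,6}:3  {1,4,7}:3  {2,5,6}:1  {3,4,6}:6  {3,4,7}:6  {3,5,6}:3  {3,6,7}:6  {4,5,6}:3  {4,6,7}:6  {5,6,7}:3
  |U|=4: {0,1,4,7}:6  {0,3,4,7}:12  {0,3,6,7}:12  {0,4,6,7}:12  {0,5,6,7}:6  {1,3,4,6}:12  {1,3,4,7}:12  {1,4,5,6}:6  {1,4,6,7}:12  {2,3,5,6}:4  {2,4,5,6}:4  {2,5,6,7}:4  {3,4,5,6}:12  {3,4,6,7}:24  {3,5,6,7}:12  {4,5,6,7}:12
  |U|=5: {0,1,3,4,7}:30  {0,1,4,6,7}:30  {0,2,5,6,7}:10  {0,3,4,6,7}:60  {0,3,5,6,7}:30  {0,4,5,6,7}:30  {1,2,4,5,6}:10  {1,3,4,5,6}:30  {1,3,4,6,7}:60  {1,4,5,6,7}:30  {2,3,4,5,6}:20  {2,3,5,6,7}:20  {2,4,5,6,7}:20  {3,4,5,6,7}:60
  |U|=6: {0,1,3,4,6,7}:180  {0,1,4,5,6,7}:90  {0,2,3,5,6,7}:60  {0,2,4,5,6,7}:60  {0,3,4,5,6,7}:180  {1,2,3,4,5,6}:60  {1,2,4,5,6,7}:60  {1,3,4,5,6,7}:180  {2,3,4,5,6,7}:120
  start at 0(e): 420
  start at 1(f): 420
  start at 2(d): 630
  start at 3(c): 210
sum over floor = 1680

1680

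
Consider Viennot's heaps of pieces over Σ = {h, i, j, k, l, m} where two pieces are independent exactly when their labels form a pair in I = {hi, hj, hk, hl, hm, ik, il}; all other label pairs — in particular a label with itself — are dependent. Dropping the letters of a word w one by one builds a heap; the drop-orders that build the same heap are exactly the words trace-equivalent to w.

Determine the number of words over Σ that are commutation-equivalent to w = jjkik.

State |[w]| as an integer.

3

drop 0:j onto floor
drop 1:j onto {0:j}
drop 2:k onto {1:j}
drop 3:i onto {1:j}
drop 4:k onto {2:k}
ground layer = {0:j}
drop-orders for the pieces not yet dropped (sum over which currently-grounded one goes next):
  1 to go: {3} 1  {4} 1
  2 to go: {2,4} 1  {3,4} 2
  3 to go: {2,3,4} 3
  if 0:j drops first: 3 orders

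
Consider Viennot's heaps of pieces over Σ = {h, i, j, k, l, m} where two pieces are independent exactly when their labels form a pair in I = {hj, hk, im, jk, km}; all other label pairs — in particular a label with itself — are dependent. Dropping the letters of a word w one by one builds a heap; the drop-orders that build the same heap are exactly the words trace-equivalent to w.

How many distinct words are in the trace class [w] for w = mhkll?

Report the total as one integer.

3

#0=m has no predecessor
#1=h depends on [0:m]
#2=k has no predecessor
#3=l depends on [1:h, 2:k]
#4=l depends on [3:l]
sources: [0:m, 2:k]
N(rest) = Σ N(rest − s) over sources s of rest; N(one piece) = 1:
  size 1 → [4]=1
  size 2 → [3,4]=1
  size 3 → [1,3,4]=1  [2,3,4]=1
  first=0(m) contributes 2
  first=2(k) contributes 1
|[w]| = 3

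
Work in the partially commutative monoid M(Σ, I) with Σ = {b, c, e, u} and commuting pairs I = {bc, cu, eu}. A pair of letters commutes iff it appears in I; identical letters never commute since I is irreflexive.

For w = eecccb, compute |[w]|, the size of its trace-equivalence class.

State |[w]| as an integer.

4

0(e) covers ∅
1(e) covers 0:e
2(c) covers 1:e
3(c) covers 2:c
4(c) covers 3:c
5(b) covers 1:e
floor of heap: 0:e
completions by unplaced set U, small U first (add the entries for U minus each lowest piece of U):
  |U|=1: {4}:1  {5}:1
  |U|=2: {3,4}:1  {4,5}:2
  |U|=3: {2,3,4}:1  {3,4,5}:3
  |U|=4: {2,3,4,5}:4
  start at 0(e): 4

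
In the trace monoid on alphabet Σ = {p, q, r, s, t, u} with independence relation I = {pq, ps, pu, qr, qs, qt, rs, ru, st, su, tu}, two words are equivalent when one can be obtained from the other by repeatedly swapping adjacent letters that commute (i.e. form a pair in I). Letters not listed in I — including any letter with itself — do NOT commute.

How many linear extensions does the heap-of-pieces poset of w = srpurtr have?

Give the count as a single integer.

42

#0=s has no predecessor
#1=r has no predecessor
#2=p depends on [1:r]
#3=u has no predecessor
#4=r depends on [2:p]
#5=t depends on [4:r]
#6=r depends on [5:t]
sources: [0:s, 1:r, 3:u]
N(rest) = Σ N(rest − s) over sources s of rest; N(one piece) = 1:
  size 1 → [0]=1  [3]=1  [6]=1
  size 2 → [0,3]=2  [0,6]=2  [3,6]=2  [5,6]=1
  size 3 → [0,3,6]=6  [0,5,6]=3  [3,5,6]=3  [4,5,6]=1
  size 4 → [0,3,5,6]=12  [0,4,5,6]=4  [2,4,5,6]=1  [3,4,5,6]=4
  size 5 → [0,2,4,5,6]=5  [0,3,4,5,6]=20  [1,2,4,5,6]=1  [2,3,4,5,6]=5
  first=0(s) contributes 6
  first=1(r) contributes 30
  first=3(u) contributes 6
|[w]| = 42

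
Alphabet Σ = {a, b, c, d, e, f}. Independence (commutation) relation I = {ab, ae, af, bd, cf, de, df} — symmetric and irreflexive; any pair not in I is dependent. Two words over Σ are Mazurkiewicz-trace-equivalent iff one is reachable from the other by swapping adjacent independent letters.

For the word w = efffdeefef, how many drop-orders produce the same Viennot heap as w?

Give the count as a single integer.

10

0(e) covers ∅
1(f) covers 0:e
2(f) covers 1:f
3(f) covers 2:f
4(d) covers ∅
5(e) covers 3:f
6(e) covers 5:e
7(f) covers 6:e
8(e) covers 7:f
9(f) covers 8:e
floor of heap: 0:e, 4:d
completions by unplaced set U, small U first (add the entries for U minus each lowest piece of U):
  |U|=1: {4}:1  {9}:1
  |U|=2: {4,9}:2  {8,9}:1
  |U|=3: {4,8,9}:3  {7,8,9}:1
  |U|=4: {4,7,8,9}:4  {6,7,8,9}:1
  |U|=5: {4,6,7,8,9}:5  {5,6,7,8,9}:1
  |U|=6: {3,5,6,7,8,9}:1  {4,5,6,7,8,9}:6
  |U|=7: {2,3,5,6,7,8,9}:1  {3,4,5,6,7,8,9}:7
  |U|=8: {1,2,3,5,6,7,8,9}:1  {2,3,4,5,6,7,8,9}:8
  start at 0(e): 9
  start at 4(d): 1
sum over floor = 10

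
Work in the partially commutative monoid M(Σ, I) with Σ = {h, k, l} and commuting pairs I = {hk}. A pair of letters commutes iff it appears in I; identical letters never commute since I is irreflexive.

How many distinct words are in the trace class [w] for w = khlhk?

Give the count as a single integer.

drop 0:k onto floor
drop 1:h onto floor
drop 2:l onto {0:k, 1:h}
drop 3:h onto {2:l}
drop 4:k onto {2:l}
ground layer = {0:k, 1:h}
drop-orders for the pieces not yet dropped (sum over which currently-grounded one goes next):
  1 to go: {3} 1  {4} 1
  2 to go: {3,4} 2
  3 to go: {2,3,4} 2
  if 0:k drops first: 2 orders
  if 1:h drops first: 2 orders
heap linearizations: 4

4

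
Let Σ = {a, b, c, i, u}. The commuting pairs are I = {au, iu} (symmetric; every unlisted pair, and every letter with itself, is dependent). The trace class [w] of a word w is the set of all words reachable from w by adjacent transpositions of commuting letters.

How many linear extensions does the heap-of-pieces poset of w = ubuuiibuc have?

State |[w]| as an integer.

#0=u has no predecessor
#1=b depends on [0:u]
#2=u depends on [1:b]
#3=u depends on [2:u]
#4=i depends on [1:b]
#5=i depends on [4:i]
#6=b depends on [3:u, 5:i]
#7=u depends on [6:b]
#8=c depends on [7:u]
sources: [0:u]
N(rest) = Σ N(rest − s) over sources s of rest; N(one piece) = 1:
  size 1 → [8]=1
  size 2 → [7,8]=1
  size 3 → [6,7,8]=1
  size 4 → [3,6,7,8]=1  [5,6,7,8]=1
  size 5 → [2,3,6,7,8]=1  [3,5,6,7,8]=2  [4,5,6,7,8]=1
  size 6 → [2,3,5,6,7,8]=3  [3,4,5,6,7,8]=3
  size 7 → [2,3,4,5,6,7,8]=6
  first=0(u) contributes 6

6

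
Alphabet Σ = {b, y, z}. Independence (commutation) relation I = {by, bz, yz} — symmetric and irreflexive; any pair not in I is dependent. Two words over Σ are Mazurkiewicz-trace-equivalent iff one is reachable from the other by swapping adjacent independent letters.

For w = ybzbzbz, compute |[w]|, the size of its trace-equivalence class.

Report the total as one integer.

140

piece 0:y — minimal
piece 1:b — minimal
piece 2:z — minimal
piece 3:b rests on {1:b}
piece 4:z rests on {2:z}
piece 5:b rests on {3:b}
piece 6:z rests on {4:z}
minimal pieces: {0:y, 1:b, 2:z}
ways to finish when only these pieces remain (= sum over removing one remaining piece with nothing left below it):
  1 left: {0}→1  {5}→1  {6}→1
  2 left: {0,5}→2  {0,6}→2  {3,5}→1  {4,6}→1  {5,6}→2
  3 left: {0,3,5}→3  {0,4,6}→3  {0,5,6}→6  {1,3,5}→1  {2,4,6}→1  {3,5,6}→3  {4,5,6}→3
  4 left: {0,1,3,5}→4  {0,2,4,6}→4  {0,3,5,6}→12  {0,4,5,6}→12  {1,3,5,6}→4  {2,4,5,6}→4  {3,4,5,6}→6
  5 left: {0,1,3,5,6}→20  {0,2,4,5,6}→20  {0,3,4,5,6}→30  {1,3,4,5,6}→10  {2,3,4,5,6}→10
  placing 0:y first → 20 extensions
  placing 1:b first → 60 extensions
  placing 2:z first → 60 extensions
total linear extensions = 140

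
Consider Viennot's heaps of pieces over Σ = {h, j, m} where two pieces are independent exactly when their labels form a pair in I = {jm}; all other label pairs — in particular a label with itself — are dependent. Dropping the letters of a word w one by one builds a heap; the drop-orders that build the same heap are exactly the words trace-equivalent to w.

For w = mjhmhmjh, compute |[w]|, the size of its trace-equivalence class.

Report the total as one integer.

4

piece 0:m — minimal
piece 1:j — minimal
piece 2:h rests on {0:m, 1:j}
piece 3:m rests on {2:h}
piece 4:h rests on {3:m}
piece 5:m rests on {4:h}
piece 6:j rests on {4:h}
piece 7:h rests on {5:m, 6:j}
minimal pieces: {0:m, 1:j}
ways to finish when only these pieces remain (= sum over removing one remaining piece with nothing left below it):
  1 left: {7}→1
  2 left: {5,7}→1  {6,7}→1
  3 left: {5,6,7}→2
  4 left: {4,5,6,7}→2
  5 left: {3,4,5,6,7}→2
  6 left: {2,3,4,5,6,7}→2
  placing 0:m first → 2 extensions
  placing 1:j first → 2 extensions
total linear extensions = 4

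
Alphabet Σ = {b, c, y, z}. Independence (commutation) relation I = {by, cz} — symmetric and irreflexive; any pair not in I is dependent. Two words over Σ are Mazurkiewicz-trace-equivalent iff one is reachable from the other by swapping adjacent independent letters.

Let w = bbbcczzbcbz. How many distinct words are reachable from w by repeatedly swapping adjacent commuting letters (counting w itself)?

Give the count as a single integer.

6

#0=b has no predecessor
#1=b depends on [0:b]
#2=b depends on [1:b]
#3=c depends on [2:b]
#4=c depends on [3:c]
#5=z depends on [2:b]
#6=z depends on [5:z]
#7=b depends on [4:c, 6:z]
#8=c depends on [7:b]
#9=b depends on [8:c]
#10=z depends on [9:b]
sources: [0:b]
N(rest) = Σ N(rest − s) over sources s of rest; N(one piece) = 1:
  size 1 → [10]=1
  size 2 → [9,10]=1
  size 3 → [8,9,10]=1
  size 4 → [7,8,9,10]=1
  size 5 → [4,7,8,9,10]=1  [6,7,8,9,10]=1
  size 6 → [3,4,7,8,9,10]=1  [4,6,7,8,9,10]=2  [5,6,7,8,9,10]=1
  size 7 → [3,4,6,7,8,9,10]=3  [4,5,6,7,8,9,10]=3
  size 8 → [3,4,5,6,7,8,9,10]=6
  size 9 → [2,3,4,5,6,7,8,9,10]=6
  first=0(b) contributes 6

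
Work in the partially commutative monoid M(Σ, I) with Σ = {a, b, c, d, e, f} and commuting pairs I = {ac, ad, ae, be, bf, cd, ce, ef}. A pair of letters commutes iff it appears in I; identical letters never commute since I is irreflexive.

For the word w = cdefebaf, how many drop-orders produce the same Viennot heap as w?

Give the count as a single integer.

72

#0=c has no predecessor
#1=d has no predecessor
#2=e depends on [1:d]
#3=f depends on [0:c, 1:d]
#4=e depends on [2:e]
#5=b depends on [0:c, 1:d]
#6=a depends on [3:f, 5:b]
#7=f depends on [6:a]
sources: [0:c, 1:d]
N(rest) = Σ N(rest − s) over sources s of rest; N(one piece) = 1:
  size 1 → [4]=1  [7]=1
  size 2 → [2,4]=1  [4,7]=2  [6,7]=1
  size 3 → [2,4,7]=3  [3,6,7]=1  [4,6,7]=3  [5,6,7]=1
  size 4 → [2,4,6,7]=6  [3,4,6,7]=4  [3,5,6,7]=2  [4,5,6,7]=4
  size 5 → [0,3,5,6,7]=2  [2,3,4,6,7]=10  [2,4,5,6,7]=10  [3,4,5,6,7]=10
  size 6 → [0,3,4,5,6,7]=12  [2,3,4,5,6,7]=30
  first=0(c) contributes 30
  first=1(d) contributes 42
|[w]| = 72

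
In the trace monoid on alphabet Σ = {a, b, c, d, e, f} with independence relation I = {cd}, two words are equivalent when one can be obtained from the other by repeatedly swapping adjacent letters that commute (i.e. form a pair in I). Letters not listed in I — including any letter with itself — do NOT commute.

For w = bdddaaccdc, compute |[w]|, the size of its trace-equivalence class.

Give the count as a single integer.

#0=b has no predecessor
#1=d depends on [0:b]
#2=d depends on [1:d]
#3=d depends on [2:d]
#4=a depends on [3:d]
#5=a depends on [4:a]
#6=c depends on [5:a]
#7=c depends on [6:c]
#8=d depends on [5:a]
#9=c depends on [7:c]
sources: [0:b]
N(rest) = Σ N(rest − s) over sources s of rest; N(one piece) = 1:
  size 1 → [8]=1  [9]=1
  size 2 → [7,9]=1  [8,9]=2
  size 3 → [6,7,9]=1  [7,8,9]=3
  size 4 → [6,7,8,9]=4
  size 5 → [5,6,7,8,9]=4
  size 6 → [4,5,6,7,8,9]=4
  size 7 → [3,4,5,6,7,8,9]=4
  size 8 → [2,3,4,5,6,7,8,9]=4
  first=0(b) contributes 4

4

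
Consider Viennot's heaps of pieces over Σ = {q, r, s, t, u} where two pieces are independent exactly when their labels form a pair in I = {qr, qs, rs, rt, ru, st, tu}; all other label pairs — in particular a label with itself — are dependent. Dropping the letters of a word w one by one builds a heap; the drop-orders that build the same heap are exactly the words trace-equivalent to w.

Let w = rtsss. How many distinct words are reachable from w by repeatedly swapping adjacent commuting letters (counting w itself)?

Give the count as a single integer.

20

#0=r has no predecessor
#1=t has no predecessor
#2=s has no predecessor
#3=s depends on [2:s]
#4=s depends on [3:s]
sources: [0:r, 1:t, 2:s]
N(rest) = Σ N(rest − s) over sources s of rest; N(one piece) = 1:
  size 1 → [0]=1  [1]=1  [4]=1
  size 2 → [0,1]=2  [0,4]=2  [1,4]=2  [3,4]=1
  size 3 → [0,1,4]=6  [0,3,4]=3  [1,3,4]=3  [2,3,4]=1
  first=0(r) contributes 4
  first=1(t) contributes 4
  first=2(s) contributes 12
|[w]| = 20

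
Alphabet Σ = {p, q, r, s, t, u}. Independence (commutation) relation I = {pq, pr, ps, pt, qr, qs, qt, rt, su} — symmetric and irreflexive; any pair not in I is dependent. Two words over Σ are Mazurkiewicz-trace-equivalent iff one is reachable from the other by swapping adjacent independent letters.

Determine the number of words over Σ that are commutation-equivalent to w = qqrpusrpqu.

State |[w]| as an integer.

#0=q has no predecessor
#1=q depends on [0:q]
#2=r has no predecessor
#3=p has no predecessor
#4=u depends on [1:q, 2:r, 3:p]
#5=s depends on [2:r]
#6=r depends on [4:u, 5:s]
#7=p depends on [4:u]
#8=q depends on [4:u]
#9=u depends on [6:r, 7:p, 8:q]
sources: [0:q, 2:r, 3:p]
N(rest) = Σ N(rest − s) over sources s of rest; N(one piece) = 1:
  size 1 → [9]=1
  size 2 → [6,9]=1  [7,9]=1  [8,9]=1
  size 3 → [5,6,9]=1  [6,7,9]=2  [6,8,9]=2  [7,8,9]=2
  size 4 → [5,6,7,9]=3  [5,6,8,9]=3  [6,7,8,9]=6
  size 5 → [4,6,7,8,9]=6  [5,6,7,8,9]=12
  size 6 → [1,4,6,7,8,9]=6  [3,4,6,7,8,9]=6  [4,5,6,7,8,9]=18
  size 7 → [0,1,4,6,7,8,9]=6  [1,3,4,6,7,8,9]=12  [1,4,5,6,7,8,9]=24  [2,4,5,6,7,8,9]=18  [3,4,5,6,7,8,9]=24
  size 8 → [0,1,3,4,6,7,8,9]=18  [0,1,4,5,6,7,8,9]=30  [1,2,4,5,6,7,8,9]=42  [1,3,4,5,6,7,8,9]=60  [2,3,4,5,6,7,8,9]=42
  first=0(q) contributes 144
  first=2(r) contributes 108
  first=3(p) contributes 72
|[w]| = 324

324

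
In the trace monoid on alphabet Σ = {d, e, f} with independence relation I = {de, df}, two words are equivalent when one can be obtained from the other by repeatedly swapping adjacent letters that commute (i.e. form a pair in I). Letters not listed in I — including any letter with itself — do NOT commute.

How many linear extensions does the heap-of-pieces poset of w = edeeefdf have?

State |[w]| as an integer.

drop 0:e onto floor
drop 1:d onto floor
drop 2:e onto {0:e}
drop 3:e onto {2:e}
drop 4:e onto {3:e}
drop 5:f onto {4:e}
drop 6:d onto {1:d}
drop 7:f onto {5:f}
ground layer = {0:e, 1:d}
drop-orders for the pieces not yet dropped (sum over which currently-grounded one goes next):
  1 to go: {6} 1  {7} 1
  2 to go: {1,6} 1  {5,7} 1  {6,7} 2
  3 to go: {1,6,7} 3  {4,5,7} 1  {5,6,7} 3
  4 to go: {1,5,6,7} 6  {3,4,5,7} 1  {4,5,6,7} 4
  5 to go: {1,4,5,6,7} 10  {2,3,4,5,7} 1  {3,4,5,6,7} 5
  6 to go: {0,2,3,4,5,7} 1  {1,3,4,5,6,7} 15  {2,3,4,5,6,7} 6
  if 0:e drops first: 21 orders
  if 1:d drops first: 7 orders
heap linearizations: 28

28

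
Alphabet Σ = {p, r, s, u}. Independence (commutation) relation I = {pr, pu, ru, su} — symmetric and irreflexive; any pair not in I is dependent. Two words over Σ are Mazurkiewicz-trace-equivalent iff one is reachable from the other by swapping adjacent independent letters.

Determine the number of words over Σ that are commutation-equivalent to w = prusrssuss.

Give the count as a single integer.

90

0(p) covers ∅
1(r) covers ∅
2(u) covers ∅
3(s) covers 0:p, 1:r
4(r) covers 3:s
5(s) covers 4:r
6(s) covers 5:s
7(u) covers 2:u
8(s) covers 6:s
9(s) covers 8:s
floor of heap: 0:p, 1:r, 2:u
completions by unplaced set U, small U first (add the entries for U minus each lowest piece of U):
  |U|=1: {7}:1  {9}:1
  |U|=2: {2,7}:1  {7,9}:2  {8,9}:1
  |U|=3: {2,7,9}:3  {6,8,9}:1  {7,8,9}:3
  |U|=4: {2,7,8,9}:6  {5,6,8,9}:1  {6,7,8,9}:4
  |U|=5: {2,6,7,8,9}:10  {4,5,6,8,9}:1  {5,6,7,8,9}:5
  |U|=6: {2,5,6,7,8,9}:15  {3,4,5,6,8,9}:1  {4,5,6,7,8,9}:6
  |U|=7: {0,3,4,5,6,8,9}:1  {1,3,4,5,6,8,9}:1  {2,4,5,6,7,8,9}:21  {3,4,5,6,7,8,9}:7
  |U|=8: {0,1,3,4,5,6,8,9}:2  {0,3,4,5,6,7,8,9}:8  {1,3,4,5,6,7,8,9}:8  {2,3,4,5,6,7,8,9}:28
  start at 0(p): 36
  start at 1(r): 36
  start at 2(u): 18
sum over floor = 90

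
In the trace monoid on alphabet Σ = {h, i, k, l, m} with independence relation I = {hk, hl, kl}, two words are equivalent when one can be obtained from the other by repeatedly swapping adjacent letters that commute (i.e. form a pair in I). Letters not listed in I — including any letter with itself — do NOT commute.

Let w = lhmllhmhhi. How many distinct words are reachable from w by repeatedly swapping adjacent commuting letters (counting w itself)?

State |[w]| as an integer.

6

#0=l has no predecessor
#1=h has no predecessor
#2=m depends on [0:l, 1:h]
#3=l depends on [2:m]
#4=l depends on [3:l]
#5=h depends on [2:m]
#6=m depends on [4:l, 5:h]
#7=h depends on [6:m]
#8=h depends on [7:h]
#9=i depends on [8:h]
sources: [0:l, 1:h]
N(rest) = Σ N(rest − s) over sources s of rest; N(one piece) = 1:
  size 1 → [9]=1
  size 2 → [8,9]=1
  size 3 → [7,8,9]=1
  size 4 → [6,7,8,9]=1
  size 5 → [4,6,7,8,9]=1  [5,6,7,8,9]=1
  size 6 → [3,4,6,7,8,9]=1  [4,5,6,7,8,9]=2
  size 7 → [3,4,5,6,7,8,9]=3
  size 8 → [2,3,4,5,6,7,8,9]=3
  first=0(l) contributes 3
  first=1(h) contributes 3
|[w]| = 6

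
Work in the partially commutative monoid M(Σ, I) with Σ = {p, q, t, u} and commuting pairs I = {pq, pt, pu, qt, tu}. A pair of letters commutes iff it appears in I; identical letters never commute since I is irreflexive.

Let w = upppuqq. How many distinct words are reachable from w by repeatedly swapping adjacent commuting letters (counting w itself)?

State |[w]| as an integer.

35

0(u) covers ∅
1(p) covers ∅
2(p) covers 1:p
3(p) covers 2:p
4(u) covers 0:u
5(q) covers 4:u
6(q) covers 5:q
floor of heap: 0:u, 1:p
completions by unplaced set U, small U first (add the entries for U minus each lowest piece of U):
  |U|=1: {3}:1  {6}:1
  |U|=2: {2,3}:1  {3,6}:2  {5,6}:1
  |U|=3: {1,2,3}:1  {2,3,6}:3  {3,5,6}:3  {4,5,6}:1
  |U|=4: {0,4,5,6}:1  {1,2,3,6}:4  {2,3,5,6}:6  {3,4,5,6}:4
  |U|=5: {0,3,4,5,6}:5  {1,2,3,5,6}:10  {2,3,4,5,6}:10
  start at 0(u): 20
  start at 1(p): 15
sum over floor = 35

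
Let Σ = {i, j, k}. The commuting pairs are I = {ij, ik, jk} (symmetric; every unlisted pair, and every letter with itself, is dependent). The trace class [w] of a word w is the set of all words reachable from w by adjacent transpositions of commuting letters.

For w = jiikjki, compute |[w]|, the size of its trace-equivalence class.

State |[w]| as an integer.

210

drop 0:j onto floor
drop 1:i onto floor
drop 2:i onto {1:i}
drop 3:k onto floor
drop 4:j onto {0:j}
drop 5:k onto {3:k}
drop 6:i onto {2:i}
ground layer = {0:j, 1:i, 3:k}
drop-orders for the pieces not yet dropped (sum over which currently-grounded one goes next):
  1 to go: {4} 1  {5} 1  {6} 1
  2 to go: {0,4} 1  {2,6} 1  {3,5} 1  {4,5} 2  {4,6} 2  {5,6} 2
  3 to go: {0,4,5} 3  {0,4,6} 3  {1,2,6} 1  {2,4,6} 3  {2,5,6} 3  {3,4,5} 3  {3,5,6} 3  {4,5,6} 6
  4 to go: {0,2,4,6} 6  {0,3,4,5} 6  {0,4,5,6} 12  {1,2,4,6} 4  {1,2,5,6} 4  {2,3,5,6} 6  {2,4,5,6} 12  {3,4,5,6} 12
  5 to go: {0,1,2,4,6} 10  {0,2,4,5,6} 30  {0,3,4,5,6} 30  {1,2,3,5,6} 10  {1,2,4,5,6} 20  {2,3,4,5,6} 30
  if 0:j drops first: 60 orders
  if 1:i drops first: 90 orders
  if 3:k drops first: 60 orders
heap linearizations: 210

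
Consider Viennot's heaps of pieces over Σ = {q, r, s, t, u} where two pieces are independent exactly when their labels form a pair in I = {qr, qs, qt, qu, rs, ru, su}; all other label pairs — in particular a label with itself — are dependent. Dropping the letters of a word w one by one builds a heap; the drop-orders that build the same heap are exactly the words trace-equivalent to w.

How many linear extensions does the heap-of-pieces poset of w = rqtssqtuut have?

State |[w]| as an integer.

45

drop 0:r onto floor
drop 1:q onto floor
drop 2:t onto {0:r}
drop 3:s onto {2:t}
drop 4:s onto {3:s}
drop 5:q onto {1:q}
drop 6:t onto {4:s}
drop 7:u onto {6:t}
drop 8:u onto {7:u}
drop 9:t onto {8:u}
ground layer = {0:r, 1:q}
drop-orders for the pieces not yet dropped (sum over which currently-grounded one goes next):
  1 to go: {5} 1  {9} 1
  2 to go: {1,5} 1  {5,9} 2  {8,9} 1
  3 to go: {1,5,9} 3  {5,8,9} 3  {7,8,9} 1
  4 to go: {1,5,8,9} 6  {5,7,8,9} 4  {6,7,8,9} 1
  5 to go: {1,5,7,8,9} 10  {4,6,7,8,9} 1  {5,6,7,8,9} 5
  6 to go: {1,5,6,7,8,9} 15  {3,4,6,7,8,9} 1  {4,5,6,7,8,9} 6
  7 to go: {1,4,5,6,7,8,9} 21  {2,3,4,6,7,8,9} 1  {3,4,5,6,7,8,9} 7
  8 to go: {0,2,3,4,6,7,8,9} 1  {1,3,4,5,6,7,8,9} 28  {2,3,4,5,6,7,8,9} 8
  if 0:r drops first: 36 orders
  if 1:q drops first: 9 orders
heap linearizations: 45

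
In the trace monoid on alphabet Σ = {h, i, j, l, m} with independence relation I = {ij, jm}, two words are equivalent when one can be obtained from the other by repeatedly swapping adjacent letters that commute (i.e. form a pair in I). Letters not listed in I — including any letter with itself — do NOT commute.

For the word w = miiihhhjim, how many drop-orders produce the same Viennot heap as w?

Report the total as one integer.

drop 0:m onto floor
drop 1:i onto {0:m}
drop 2:i onto {1:i}
drop 3:i onto {2:i}
drop 4:h onto {3:i}
drop 5:h onto {4:h}
drop 6:h onto {5:h}
drop 7:j onto {6:h}
drop 8:i onto {6:h}
drop 9:m onto {8:i}
ground layer = {0:m}
drop-orders for the pieces not yet dropped (sum over which currently-grounded one goes next):
  1 to go: {7} 1  {9} 1
  2 to go: {7,9} 2  {8,9} 1
  3 to go: {7,8,9} 3
  4 to go: {6,7,8,9} 3
  5 to go: {5,6,7,8,9} 3
  6 to go: {4,5,6,7,8,9} 3
  7 to go: {3,4,5,6,7,8,9} 3
  8 to go: {2,3,4,5,6,7,8,9} 3
  if 0:m drops first: 3 orders

3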